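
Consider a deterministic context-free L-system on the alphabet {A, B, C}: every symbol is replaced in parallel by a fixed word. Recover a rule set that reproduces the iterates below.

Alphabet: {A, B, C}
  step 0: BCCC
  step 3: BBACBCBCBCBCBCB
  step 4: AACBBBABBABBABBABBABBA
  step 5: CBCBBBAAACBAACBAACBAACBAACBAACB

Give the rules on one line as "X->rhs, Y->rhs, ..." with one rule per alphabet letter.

  step 4 ⇒ step 5: AACBBBABBABBABBABBABBA ⇒ CB·CB·BB·A·A·A·CB·A·A·CB·A·A·CB·A·A·CB·A·A·CB·A·A·CB
    A ↦ CB
    B ↦ A
    C ↦ BB

A->CB, B->A, C->BB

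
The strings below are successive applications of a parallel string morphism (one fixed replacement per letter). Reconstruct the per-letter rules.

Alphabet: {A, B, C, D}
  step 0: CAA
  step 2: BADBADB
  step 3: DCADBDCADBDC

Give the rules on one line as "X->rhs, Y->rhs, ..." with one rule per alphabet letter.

  step 2 ⇒ step 3: BADBADB ⇒ DC·AD·B·DC·AD·B·DC
    A ↦ AD
    B ↦ DC
    D ↦ B
    C ↦ D  (constrained at step 0)

A->AD, B->DC, C->D, D->B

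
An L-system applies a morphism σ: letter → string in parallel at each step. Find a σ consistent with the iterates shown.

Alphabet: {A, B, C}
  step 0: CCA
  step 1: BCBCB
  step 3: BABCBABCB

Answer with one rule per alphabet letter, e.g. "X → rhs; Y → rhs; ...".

  step 0 ⇒ step 1: CCA ⇒ BC·BC·B
    A ↦ B
    C ↦ BC
    B ↦ A  (constrained at step 1)

A->B, B->A, C->BC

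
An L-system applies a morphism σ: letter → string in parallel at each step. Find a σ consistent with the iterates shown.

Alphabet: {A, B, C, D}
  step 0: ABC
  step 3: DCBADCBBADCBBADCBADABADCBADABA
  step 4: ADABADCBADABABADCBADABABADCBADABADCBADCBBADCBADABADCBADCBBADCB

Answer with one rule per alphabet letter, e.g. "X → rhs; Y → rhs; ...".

  step 3 ⇒ step 4: DCBADCBBADCBBADCBADABADCBADABA ⇒ A·DA·BA·DCB·A·DA·BA·BA·DCB·A·DA·BA·BA·DCB·A·DA·BA·DCB·A·DCB·BA·DCB·A·DA·BA·DCB·A·DCB·BA·DCB
    A ↦ DCB
    B ↦ BA
    C ↦ DA
    D ↦ A

A->DCB, B->BA, C->DA, D->A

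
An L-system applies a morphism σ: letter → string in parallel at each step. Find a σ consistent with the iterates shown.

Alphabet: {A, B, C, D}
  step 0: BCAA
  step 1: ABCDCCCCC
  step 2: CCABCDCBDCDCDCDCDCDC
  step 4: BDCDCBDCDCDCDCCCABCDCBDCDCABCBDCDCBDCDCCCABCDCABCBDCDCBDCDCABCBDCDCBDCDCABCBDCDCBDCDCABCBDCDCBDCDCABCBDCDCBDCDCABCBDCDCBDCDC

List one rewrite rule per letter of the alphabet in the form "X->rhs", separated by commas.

A->CC, B->ABC, C->DC, D->BDC

  step 1 ⇒ step 2: ABCDCCCCC ⇒ CC·ABC·DC·BDC·DC·DC·DC·DC·DC
    A ↦ CC
    B ↦ ABC
    C ↦ DC
    D ↦ BDC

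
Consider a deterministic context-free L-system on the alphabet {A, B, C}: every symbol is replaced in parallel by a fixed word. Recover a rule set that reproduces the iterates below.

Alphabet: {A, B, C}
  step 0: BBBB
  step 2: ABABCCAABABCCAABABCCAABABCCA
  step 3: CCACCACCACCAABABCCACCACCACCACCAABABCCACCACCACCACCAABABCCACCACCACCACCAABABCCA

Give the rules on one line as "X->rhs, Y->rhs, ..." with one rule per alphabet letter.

A->CCA, B->CCA, C->AB

  step 2 ⇒ step 3: ABABCCAABABCCAABABCCAABABCCA ⇒ CCA·CCA·CCA·CCA·AB·AB·CCA·CCA·CCA·CCA·CCA·AB·AB·CCA·CCA·CCA·CCA·CCA·AB·AB·CCA·CCA·CCA·CCA·CCA·AB·AB·CCA
    A ↦ CCA
    B ↦ CCA
    C ↦ AB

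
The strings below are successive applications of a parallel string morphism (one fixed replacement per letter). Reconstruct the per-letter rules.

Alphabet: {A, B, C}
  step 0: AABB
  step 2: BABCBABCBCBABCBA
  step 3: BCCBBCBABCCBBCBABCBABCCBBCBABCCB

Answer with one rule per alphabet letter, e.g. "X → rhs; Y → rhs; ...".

A->CB, B->BC, C->BA

  step 2 ⇒ step 3: BABCBABCBCBABCBA ⇒ BC·CB·BC·BA·BC·CB·BC·BA·BC·BA·BC·CB·BC·BA·BC·CB
    A ↦ CB
    B ↦ BC
    C ↦ BA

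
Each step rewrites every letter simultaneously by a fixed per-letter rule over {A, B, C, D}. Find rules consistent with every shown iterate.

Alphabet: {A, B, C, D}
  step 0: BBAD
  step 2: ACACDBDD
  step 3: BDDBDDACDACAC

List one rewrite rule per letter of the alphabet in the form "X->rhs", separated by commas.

  step 2 ⇒ step 3: ACACDBDD ⇒ B·DD·B·DD·AC·D·AC·AC
    A ↦ B
    B ↦ D
    C ↦ DD
    D ↦ AC

A->B, B->D, C->DD, D->AC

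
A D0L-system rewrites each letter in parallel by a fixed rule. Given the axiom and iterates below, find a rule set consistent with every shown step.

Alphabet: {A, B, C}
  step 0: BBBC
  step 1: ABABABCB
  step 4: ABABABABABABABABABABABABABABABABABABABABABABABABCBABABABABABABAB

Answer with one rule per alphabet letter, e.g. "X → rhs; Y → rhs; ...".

A->AB, B->AB, C->CB

  step 0 ⇒ step 1: BBBC ⇒ AB·AB·AB·CB
    B ↦ AB
    C ↦ CB
    A ↦ AB  (constrained at step 1)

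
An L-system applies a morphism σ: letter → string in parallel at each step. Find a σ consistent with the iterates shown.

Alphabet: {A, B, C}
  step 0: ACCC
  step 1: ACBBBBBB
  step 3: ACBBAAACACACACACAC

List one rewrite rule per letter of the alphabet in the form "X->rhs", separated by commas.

  step 0 ⇒ step 1: ACCC ⇒ AC·BB·BB·BB
    A ↦ AC
    C ↦ BB
    B ↦ A  (constrained at step 1)

A->AC, B->A, C->BB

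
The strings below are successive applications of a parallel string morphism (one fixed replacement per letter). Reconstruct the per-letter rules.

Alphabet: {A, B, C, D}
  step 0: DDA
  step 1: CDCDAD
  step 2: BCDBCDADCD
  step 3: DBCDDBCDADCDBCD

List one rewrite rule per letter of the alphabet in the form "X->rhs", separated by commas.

A->AD, B->D, C->B, D->CD

  step 2 ⇒ step 3: BCDBCDADCD ⇒ D·B·CD·D·B·CD·AD·CD·B·CD
    A ↦ AD
    B ↦ D
    C ↦ B
    D ↦ CD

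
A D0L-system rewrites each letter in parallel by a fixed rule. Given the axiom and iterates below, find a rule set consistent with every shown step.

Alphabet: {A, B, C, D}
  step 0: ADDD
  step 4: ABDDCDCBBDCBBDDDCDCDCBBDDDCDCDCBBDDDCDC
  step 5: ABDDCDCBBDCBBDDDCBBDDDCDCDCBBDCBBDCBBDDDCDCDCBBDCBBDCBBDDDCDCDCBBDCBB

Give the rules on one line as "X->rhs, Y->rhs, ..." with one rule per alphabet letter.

A->AB, B->D, C->BB, D->DC

  step 4 ⇒ step 5: ABDDCDCBBDCBBDDDCDCDCBBDDDCDCDCBBDDDCDC ⇒ AB·D·DC·DC·BB·DC·BB·D·D·DC·BB·D·D·DC·DC·DC·BB·DC·BB·DC·BB·D·D·DC·DC·DC·BB·DC·BB·DC·BB·D·D·DC·DC·DC·BB·DC·BB
    A ↦ AB
    B ↦ D
    C ↦ BB
    D ↦ DC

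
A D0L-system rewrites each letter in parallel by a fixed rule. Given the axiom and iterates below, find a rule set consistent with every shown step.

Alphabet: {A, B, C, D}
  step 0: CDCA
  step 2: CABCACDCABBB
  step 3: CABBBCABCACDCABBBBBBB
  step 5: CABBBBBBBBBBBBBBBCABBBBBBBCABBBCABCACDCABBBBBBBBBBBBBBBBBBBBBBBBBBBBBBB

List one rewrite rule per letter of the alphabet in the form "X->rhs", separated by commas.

A->B, B->BB, C->CA, D->CD

  step 2 ⇒ step 3: CABCACDCABBB ⇒ CA·B·BB·CA·B·CA·CD·CA·B·BB·BB·BB
    A ↦ B
    B ↦ BB
    C ↦ CA
    D ↦ CD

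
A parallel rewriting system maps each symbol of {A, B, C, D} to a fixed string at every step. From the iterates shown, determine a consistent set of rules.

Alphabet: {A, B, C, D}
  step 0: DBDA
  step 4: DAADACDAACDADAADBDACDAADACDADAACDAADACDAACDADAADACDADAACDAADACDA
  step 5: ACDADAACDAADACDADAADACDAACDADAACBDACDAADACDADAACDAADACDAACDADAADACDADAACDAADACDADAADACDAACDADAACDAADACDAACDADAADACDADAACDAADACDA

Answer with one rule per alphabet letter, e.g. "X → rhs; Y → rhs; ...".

A->DA, B->BD, C->AD, D->AC

  step 4 ⇒ step 5: DAADACDAACDADAADBDACDAADACDADAACDAADACDAACDADAADACDADAACDAADACDA ⇒ AC·DA·DA·AC·DA·AD·AC·DA·DA·AD·AC·DA·AC·DA·DA·AC·BD·AC·DA·AD·AC·DA·DA·AC·DA·AD·AC·DA·AC·DA·DA·AD·AC·DA·DA·AC·DA·AD·AC·DA·DA·AD·AC·DA·AC·DA·DA·AC·DA·AD·AC·DA·AC·DA·DA·AD·AC·DA·DA·AC·DA·AD·AC·DA
    A ↦ DA
    B ↦ BD
    C ↦ AD
    D ↦ AC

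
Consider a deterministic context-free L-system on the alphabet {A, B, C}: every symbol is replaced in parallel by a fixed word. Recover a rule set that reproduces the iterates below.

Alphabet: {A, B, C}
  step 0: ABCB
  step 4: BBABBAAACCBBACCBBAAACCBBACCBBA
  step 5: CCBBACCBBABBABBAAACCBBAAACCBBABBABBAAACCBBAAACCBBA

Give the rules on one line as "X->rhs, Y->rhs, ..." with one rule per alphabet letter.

  step 4 ⇒ step 5: BBABBAAACCBBACCBBAAACCBBACCBBA ⇒ C·C·BBA·C·C·BBA·BBA·BBA·A·A·C·C·BBA·A·A·C·C·BBA·BBA·BBA·A·A·C·C·BBA·A·A·C·C·BBA
    A ↦ BBA
    B ↦ C
    C ↦ A

A->BBA, B->C, C->A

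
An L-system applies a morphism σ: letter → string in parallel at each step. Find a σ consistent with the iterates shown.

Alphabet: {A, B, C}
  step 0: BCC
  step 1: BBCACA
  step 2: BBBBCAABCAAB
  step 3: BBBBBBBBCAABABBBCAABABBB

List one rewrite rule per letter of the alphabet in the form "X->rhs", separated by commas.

A->AB, B->BB, C->CA

  step 2 ⇒ step 3: BBBBCAABCAAB ⇒ BB·BB·BB·BB·CA·AB·AB·BB·CA·AB·AB·BB
    A ↦ AB
    B ↦ BB
    C ↦ CA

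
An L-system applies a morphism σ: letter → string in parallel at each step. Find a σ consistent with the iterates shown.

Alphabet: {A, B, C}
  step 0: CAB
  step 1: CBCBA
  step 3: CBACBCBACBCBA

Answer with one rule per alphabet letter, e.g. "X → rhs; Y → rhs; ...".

  step 0 ⇒ step 1: CAB ⇒ CB·CB·A
    A ↦ CB
    B ↦ A
    C ↦ CB

A->CB, B->A, C->CB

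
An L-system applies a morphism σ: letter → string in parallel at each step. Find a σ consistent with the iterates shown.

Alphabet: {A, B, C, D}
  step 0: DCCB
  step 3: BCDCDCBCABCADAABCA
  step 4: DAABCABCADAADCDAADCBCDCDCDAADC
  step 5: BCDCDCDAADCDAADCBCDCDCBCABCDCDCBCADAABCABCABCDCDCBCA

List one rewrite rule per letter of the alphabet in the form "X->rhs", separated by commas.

A->DC, B->DA, C->A, D->BC

  step 4 ⇒ step 5: DAABCABCADAADCDAADCBCDCDCDAADC ⇒ BC·DC·DC·DA·A·DC·DA·A·DC·BC·DC·DC·BC·A·BC·DC·DC·BC·A·DA·A·BC·A·BC·A·BC·DC·DC·BC·A
    A ↦ DC
    B ↦ DA
    C ↦ A
    D ↦ BC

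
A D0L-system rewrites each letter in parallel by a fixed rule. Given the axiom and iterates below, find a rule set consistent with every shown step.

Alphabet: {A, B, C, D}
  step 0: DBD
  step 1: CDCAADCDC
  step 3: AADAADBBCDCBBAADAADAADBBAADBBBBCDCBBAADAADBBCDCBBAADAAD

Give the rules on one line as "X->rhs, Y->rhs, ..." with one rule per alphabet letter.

  step 0 ⇒ step 1: DBD ⇒ CDC·AAD·CDC
    B ↦ AAD
    D ↦ CDC
    A ↦ BC  (constrained at step 1)
    C ↦ BB  (constrained at step 1)

A->BC, B->AAD, C->BB, D->CDC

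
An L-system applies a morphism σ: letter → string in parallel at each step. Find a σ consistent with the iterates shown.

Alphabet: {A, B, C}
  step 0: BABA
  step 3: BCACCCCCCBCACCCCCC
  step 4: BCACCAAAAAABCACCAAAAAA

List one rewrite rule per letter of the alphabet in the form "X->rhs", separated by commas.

A->CC, B->BC, C->A

  step 3 ⇒ step 4: BCACCCCCCBCACCCCCC ⇒ BC·A·CC·A·A·A·A·A·A·BC·A·CC·A·A·A·A·A·A
    A ↦ CC
    B ↦ BC
    C ↦ A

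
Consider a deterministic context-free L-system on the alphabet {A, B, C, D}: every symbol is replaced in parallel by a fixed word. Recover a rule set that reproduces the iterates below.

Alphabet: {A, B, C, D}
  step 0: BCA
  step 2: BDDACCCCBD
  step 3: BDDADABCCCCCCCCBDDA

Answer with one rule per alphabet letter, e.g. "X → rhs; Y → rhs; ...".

  step 2 ⇒ step 3: BDDACCCCBD ⇒ BD·DA·DA·B·CC·CC·CC·CC·BD·DA
    A ↦ B
    B ↦ BD
    C ↦ CC
    D ↦ DA

A->B, B->BD, C->CC, D->DA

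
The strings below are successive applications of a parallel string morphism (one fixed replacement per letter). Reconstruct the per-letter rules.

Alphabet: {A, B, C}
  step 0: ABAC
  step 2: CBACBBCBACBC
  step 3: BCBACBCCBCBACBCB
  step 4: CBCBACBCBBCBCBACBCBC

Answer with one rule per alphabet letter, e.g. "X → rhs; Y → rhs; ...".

  step 3 ⇒ step 4: BCBACBCCBCBACBCB ⇒ C·B·C·BAC·B·C·B·B·C·B·C·BAC·B·C·B·C
    A ↦ BAC
    B ↦ C
    C ↦ B

A->BAC, B->C, C->B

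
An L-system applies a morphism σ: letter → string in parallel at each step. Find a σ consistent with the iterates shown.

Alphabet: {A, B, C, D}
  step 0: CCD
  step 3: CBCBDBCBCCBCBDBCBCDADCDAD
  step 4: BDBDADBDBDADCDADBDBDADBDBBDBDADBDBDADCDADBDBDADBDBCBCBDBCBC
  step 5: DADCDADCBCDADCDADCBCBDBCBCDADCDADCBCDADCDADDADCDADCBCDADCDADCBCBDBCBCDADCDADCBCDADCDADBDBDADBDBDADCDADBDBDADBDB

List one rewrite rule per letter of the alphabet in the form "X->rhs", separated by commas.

A->B, B->DAD, C->BDB, D->C

  step 4 ⇒ step 5: BDBDADBDBDADCDADBDBDADBDBBDBDADBDBDADCDADBDBDADBDBCBCBDBCBC ⇒ DAD·C·DAD·C·B·C·DAD·C·DAD·C·B·C·BDB·C·B·C·DAD·C·DAD·C·B·C·DAD·C·DAD·DAD·C·DAD·C·B·C·DAD·C·DAD·C·B·C·BDB·C·B·C·DAD·C·DAD·C·B·C·DAD·C·DAD·BDB·DAD·BDB·DAD·C·DAD·BDB·DAD·BDB
    A ↦ B
    B ↦ DAD
    C ↦ BDB
    D ↦ C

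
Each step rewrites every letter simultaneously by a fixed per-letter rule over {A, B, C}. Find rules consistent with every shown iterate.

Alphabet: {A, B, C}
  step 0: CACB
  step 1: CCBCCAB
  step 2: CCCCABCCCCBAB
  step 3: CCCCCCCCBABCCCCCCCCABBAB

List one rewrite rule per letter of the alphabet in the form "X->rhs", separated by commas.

A->B, B->AB, C->CC

  step 2 ⇒ step 3: CCCCABCCCCBAB ⇒ CC·CC·CC·CC·B·AB·CC·CC·CC·CC·AB·B·AB
    A ↦ B
    B ↦ AB
    C ↦ CC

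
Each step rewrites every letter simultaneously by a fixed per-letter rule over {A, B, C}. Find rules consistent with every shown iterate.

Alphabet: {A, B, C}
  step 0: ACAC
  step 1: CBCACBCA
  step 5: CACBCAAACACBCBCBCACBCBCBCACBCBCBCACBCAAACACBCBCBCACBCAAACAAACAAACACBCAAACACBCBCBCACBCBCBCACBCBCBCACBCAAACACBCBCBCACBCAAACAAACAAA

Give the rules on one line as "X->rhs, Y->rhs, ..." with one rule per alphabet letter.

  step 0 ⇒ step 1: ACAC ⇒ CB·CA·CB·CA
    A ↦ CB
    C ↦ CA
    B ↦ AA  (constrained at step 1)

A->CB, B->AA, C->CA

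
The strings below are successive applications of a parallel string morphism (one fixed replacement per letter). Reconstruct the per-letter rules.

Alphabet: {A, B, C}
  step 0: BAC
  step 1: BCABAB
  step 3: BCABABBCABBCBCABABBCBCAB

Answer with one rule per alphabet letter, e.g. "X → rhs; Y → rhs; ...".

A->AB, B->BC, C->AB

  step 0 ⇒ step 1: BAC ⇒ BC·AB·AB
    A ↦ AB
    B ↦ BC
    C ↦ AB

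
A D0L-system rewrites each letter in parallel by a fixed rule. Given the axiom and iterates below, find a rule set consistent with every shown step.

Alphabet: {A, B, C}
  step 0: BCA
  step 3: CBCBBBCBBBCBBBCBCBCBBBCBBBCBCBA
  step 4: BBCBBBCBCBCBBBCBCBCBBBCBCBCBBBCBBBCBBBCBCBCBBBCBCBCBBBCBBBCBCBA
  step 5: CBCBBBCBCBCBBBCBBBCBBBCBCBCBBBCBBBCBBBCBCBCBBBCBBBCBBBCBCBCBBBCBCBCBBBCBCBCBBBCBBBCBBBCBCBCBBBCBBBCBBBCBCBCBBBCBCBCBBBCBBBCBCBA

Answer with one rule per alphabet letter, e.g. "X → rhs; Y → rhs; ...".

  step 4 ⇒ step 5: BBCBBBCBCBCBBBCBCBCBBBCBCBCBBBCBBBCBBBCBCBCBBBCBCBCBBBCBBBCBCBA ⇒ CB·CB·BB·CB·CB·CB·BB·CB·BB·CB·BB·CB·CB·CB·BB·CB·BB·CB·BB·CB·CB·CB·BB·CB·BB·CB·BB·CB·CB·CB·BB·CB·CB·CB·BB·CB·CB·CB·BB·CB·BB·CB·BB·CB·CB·CB·BB·CB·BB·CB·BB·CB·CB·CB·BB·CB·CB·CB·BB·CB·BB·CB·CBA
    A ↦ CBA
    B ↦ CB
    C ↦ BB

A->CBA, B->CB, C->BB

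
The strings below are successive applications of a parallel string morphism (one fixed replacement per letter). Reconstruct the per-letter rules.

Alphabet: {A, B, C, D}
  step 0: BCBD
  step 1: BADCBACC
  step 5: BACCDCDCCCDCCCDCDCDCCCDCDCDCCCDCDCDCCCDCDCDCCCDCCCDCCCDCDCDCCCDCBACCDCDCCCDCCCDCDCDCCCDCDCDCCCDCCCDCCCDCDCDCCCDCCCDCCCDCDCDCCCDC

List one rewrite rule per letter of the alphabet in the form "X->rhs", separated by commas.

  step 0 ⇒ step 1: BCBD ⇒ BA·DC·BA·CC
    B ↦ BA
    C ↦ DC
    D ↦ CC
    A ↦ CC  (constrained at step 1)

A->CC, B->BA, C->DC, D->CC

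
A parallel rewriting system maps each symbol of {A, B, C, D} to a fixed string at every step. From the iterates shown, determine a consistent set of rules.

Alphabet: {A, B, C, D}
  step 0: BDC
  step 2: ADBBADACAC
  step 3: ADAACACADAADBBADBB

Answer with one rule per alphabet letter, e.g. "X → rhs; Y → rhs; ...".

A->AD, B->AC, C->BB, D->A

  step 2 ⇒ step 3: ADBBADACAC ⇒ AD·A·AC·AC·AD·A·AD·BB·AD·BB
    A ↦ AD
    B ↦ AC
    C ↦ BB
    D ↦ A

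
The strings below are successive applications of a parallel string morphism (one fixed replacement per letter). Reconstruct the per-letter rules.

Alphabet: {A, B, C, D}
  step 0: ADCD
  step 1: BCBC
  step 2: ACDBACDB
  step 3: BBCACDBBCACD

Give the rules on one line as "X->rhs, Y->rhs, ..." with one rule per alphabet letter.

  step 2 ⇒ step 3: ACDBACDB ⇒ B·B·C·ACD·B·B·C·ACD
    A ↦ B
    B ↦ ACD
    C ↦ B
    D ↦ C

A->B, B->ACD, C->B, D->C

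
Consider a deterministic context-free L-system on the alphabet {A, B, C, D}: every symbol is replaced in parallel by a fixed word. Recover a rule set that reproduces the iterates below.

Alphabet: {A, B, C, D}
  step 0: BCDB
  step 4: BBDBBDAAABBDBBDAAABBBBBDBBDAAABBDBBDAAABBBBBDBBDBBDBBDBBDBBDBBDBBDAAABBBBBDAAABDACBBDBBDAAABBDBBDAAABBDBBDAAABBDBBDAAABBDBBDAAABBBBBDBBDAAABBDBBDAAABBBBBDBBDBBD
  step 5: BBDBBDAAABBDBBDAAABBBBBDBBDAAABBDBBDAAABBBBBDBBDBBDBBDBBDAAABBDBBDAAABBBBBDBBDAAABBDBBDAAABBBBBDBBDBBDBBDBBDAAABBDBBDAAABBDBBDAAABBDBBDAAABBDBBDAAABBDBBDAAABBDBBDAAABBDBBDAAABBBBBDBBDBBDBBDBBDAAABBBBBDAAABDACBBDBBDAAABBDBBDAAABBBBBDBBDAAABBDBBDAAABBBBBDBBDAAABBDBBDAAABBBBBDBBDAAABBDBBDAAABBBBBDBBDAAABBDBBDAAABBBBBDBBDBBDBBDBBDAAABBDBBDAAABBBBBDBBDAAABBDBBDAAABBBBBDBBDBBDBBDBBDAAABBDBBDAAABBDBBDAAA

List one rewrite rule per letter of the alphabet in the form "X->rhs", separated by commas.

  step 4 ⇒ step 5: BBDBBDAAABBDBBDAAABBBBBDBBDAAABBDBBDAAABBBBBDBBDBBDBBDBBDBBDBBDBBDAAABBBBBDAAABDACBBDBBDAAABBDBBDAAABBDBBDAAABBDBBDAAABBDBBDAAABBBBBDBBDAAABBDBBDAAABBBBBDBBDBBD ⇒ BBD·BBD·AAA·BBD·BBD·AAA·B·B·B·BBD·BBD·AAA·BBD·BBD·AAA·B·B·B·BBD·BBD·BBD·BBD·BBD·AAA·BBD·BBD·AAA·B·B·B·BBD·BBD·AAA·BBD·BBD·AAA·B·B·B·BBD·BBD·BBD·BBD·BBD·AAA·BBD·BBD·AAA·BBD·BBD·AAA·BBD·BBD·AAA·BBD·BBD·AAA·BBD·BBD·AAA·BBD·BBD·AAA·BBD·BBD·AAA·B·B·B·BBD·BBD·BBD·BBD·BBD·AAA·B·B·B·BBD·AAA·B·DAC·BBD·BBD·AAA·BBD·BBD·AAA·B·B·B·BBD·BBD·AAA·BBD·BBD·AAA·B·B·B·BBD·BBD·AAA·BBD·BBD·AAA·B·B·B·BBD·BBD·AAA·BBD·BBD·AAA·B·B·B·BBD·BBD·AAA·BBD·BBD·AAA·B·B·B·BBD·BBD·BBD·BBD·BBD·AAA·BBD·BBD·AAA·B·B·B·BBD·BBD·AAA·BBD·BBD·AAA·B·B·B·BBD·BBD·BBD·BBD·BBD·AAA·BBD·BBD·AAA·BBD·BBD·AAA
    A ↦ B
    B ↦ BBD
    C ↦ DAC
    D ↦ AAA

A->B, B->BBD, C->DAC, D->AAA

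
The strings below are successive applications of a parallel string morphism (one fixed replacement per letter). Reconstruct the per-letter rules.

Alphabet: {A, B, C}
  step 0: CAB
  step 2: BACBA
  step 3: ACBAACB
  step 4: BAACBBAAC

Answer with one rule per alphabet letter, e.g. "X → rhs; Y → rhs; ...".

  step 3 ⇒ step 4: ACBAACB ⇒ B·A·AC·B·B·A·AC
    A ↦ B
    B ↦ AC
    C ↦ A

A->B, B->AC, C->A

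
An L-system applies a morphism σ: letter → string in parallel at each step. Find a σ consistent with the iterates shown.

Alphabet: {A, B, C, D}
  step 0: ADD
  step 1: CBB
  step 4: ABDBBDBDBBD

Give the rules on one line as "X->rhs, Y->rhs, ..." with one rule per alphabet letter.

A->C, B->BD, C->A, D->B

  step 0 ⇒ step 1: ADD ⇒ C·B·B
    A ↦ C
    D ↦ B
    B ↦ BD  (constrained at step 1)
    C ↦ A  (constrained at step 1)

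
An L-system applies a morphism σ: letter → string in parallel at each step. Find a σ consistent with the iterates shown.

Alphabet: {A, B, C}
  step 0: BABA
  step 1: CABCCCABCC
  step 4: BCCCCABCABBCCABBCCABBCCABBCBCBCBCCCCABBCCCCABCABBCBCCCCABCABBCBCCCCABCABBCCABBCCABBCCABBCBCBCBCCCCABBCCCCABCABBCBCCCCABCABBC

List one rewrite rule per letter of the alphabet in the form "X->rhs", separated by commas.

  step 0 ⇒ step 1: BABA ⇒ CAB·CC·CAB·CC
    A ↦ CC
    B ↦ CAB
    C ↦ BC  (constrained at step 1)

A->CC, B->CAB, C->BC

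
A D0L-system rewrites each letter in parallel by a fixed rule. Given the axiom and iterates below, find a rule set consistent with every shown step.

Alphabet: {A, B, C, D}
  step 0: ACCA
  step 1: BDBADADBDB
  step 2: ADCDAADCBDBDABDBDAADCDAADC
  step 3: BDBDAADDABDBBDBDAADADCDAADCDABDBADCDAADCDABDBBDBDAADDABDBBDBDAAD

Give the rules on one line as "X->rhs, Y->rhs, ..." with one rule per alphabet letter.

A->BDB, B->ADC, C->AD, D->DA

  step 2 ⇒ step 3: ADCDAADCBDBDABDBDAADCDAADC ⇒ BDB·DA·AD·DA·BDB·BDB·DA·AD·ADC·DA·ADC·DA·BDB·ADC·DA·ADC·DA·BDB·BDB·DA·AD·DA·BDB·BDB·DA·AD
    A ↦ BDB
    B ↦ ADC
    C ↦ AD
    D ↦ DA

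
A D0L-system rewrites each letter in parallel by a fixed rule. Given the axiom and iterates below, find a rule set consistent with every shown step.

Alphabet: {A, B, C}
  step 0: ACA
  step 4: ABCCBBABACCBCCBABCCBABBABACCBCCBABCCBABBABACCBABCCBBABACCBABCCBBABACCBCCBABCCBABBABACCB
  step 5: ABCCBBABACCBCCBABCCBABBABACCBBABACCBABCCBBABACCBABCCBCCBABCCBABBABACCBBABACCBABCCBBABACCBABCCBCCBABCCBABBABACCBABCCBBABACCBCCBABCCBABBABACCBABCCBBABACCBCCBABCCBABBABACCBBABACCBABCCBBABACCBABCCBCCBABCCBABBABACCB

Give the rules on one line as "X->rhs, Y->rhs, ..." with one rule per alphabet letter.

  step 4 ⇒ step 5: ABCCBBABACCBCCBABCCBABBABACCBCCBABCCBABBABACCBABCCBBABACCBABCCBBABACCBCCBABCCBABBABACCB ⇒ AB·CCB·BA·BA·CCB·CCB·AB·CCB·AB·BA·BA·CCB·BA·BA·CCB·AB·CCB·BA·BA·CCB·AB·CCB·CCB·AB·CCB·AB·BA·BA·CCB·BA·BA·CCB·AB·CCB·BA·BA·CCB·AB·CCB·CCB·AB·CCB·AB·BA·BA·CCB·AB·CCB·BA·BA·CCB·CCB·AB·CCB·AB·BA·BA·CCB·AB·CCB·BA·BA·CCB·CCB·AB·CCB·AB·BA·BA·CCB·BA·BA·CCB·AB·CCB·BA·BA·CCB·AB·CCB·CCB·AB·CCB·AB·BA·BA·CCB
    A ↦ AB
    B ↦ CCB
    C ↦ BA

A->AB, B->CCB, C->BA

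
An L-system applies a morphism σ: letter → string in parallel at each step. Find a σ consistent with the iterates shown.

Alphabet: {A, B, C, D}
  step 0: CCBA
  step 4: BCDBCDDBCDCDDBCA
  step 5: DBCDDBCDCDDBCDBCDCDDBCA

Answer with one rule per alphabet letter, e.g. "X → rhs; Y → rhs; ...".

A->CA, B->D, C->B, D->CD

  step 4 ⇒ step 5: BCDBCDDBCDCDDBCA ⇒ D·B·CD·D·B·CD·CD·D·B·CD·B·CD·CD·D·B·CA
    A ↦ CA
    B ↦ D
    C ↦ B
    D ↦ CD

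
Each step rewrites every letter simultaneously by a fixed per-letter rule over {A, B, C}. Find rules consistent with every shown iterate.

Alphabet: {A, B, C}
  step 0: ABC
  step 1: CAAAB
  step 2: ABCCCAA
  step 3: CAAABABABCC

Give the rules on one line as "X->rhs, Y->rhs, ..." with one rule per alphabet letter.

  step 2 ⇒ step 3: ABCCCAA ⇒ C·AA·AB·AB·AB·C·C
    A ↦ C
    B ↦ AA
    C ↦ AB

A->C, B->AA, C->AB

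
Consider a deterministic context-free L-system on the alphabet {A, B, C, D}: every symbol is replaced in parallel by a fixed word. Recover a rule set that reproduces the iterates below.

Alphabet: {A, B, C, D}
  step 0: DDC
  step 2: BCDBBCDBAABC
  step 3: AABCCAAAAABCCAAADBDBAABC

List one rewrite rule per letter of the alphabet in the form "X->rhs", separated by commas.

A->DB, B->AA, C->BC, D->CA

  step 2 ⇒ step 3: BCDBBCDBAABC ⇒ AA·BC·CA·AA·AA·BC·CA·AA·DB·DB·AA·BC
    A ↦ DB
    B ↦ AA
    C ↦ BC
    D ↦ CA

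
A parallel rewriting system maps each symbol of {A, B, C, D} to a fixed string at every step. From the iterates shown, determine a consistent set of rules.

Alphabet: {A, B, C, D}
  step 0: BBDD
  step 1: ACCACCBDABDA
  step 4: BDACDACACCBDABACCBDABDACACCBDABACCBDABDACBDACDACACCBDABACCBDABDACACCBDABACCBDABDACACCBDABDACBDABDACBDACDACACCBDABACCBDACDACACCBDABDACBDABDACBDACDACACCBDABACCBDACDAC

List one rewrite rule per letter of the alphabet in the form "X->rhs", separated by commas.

  step 0 ⇒ step 1: BBDD ⇒ ACC·ACC·BDA·BDA
    B ↦ ACC
    D ↦ BDA
    A ↦ B  (constrained at step 1)
    C ↦ DAC  (constrained at step 1)

A->B, B->ACC, C->DAC, D->BDA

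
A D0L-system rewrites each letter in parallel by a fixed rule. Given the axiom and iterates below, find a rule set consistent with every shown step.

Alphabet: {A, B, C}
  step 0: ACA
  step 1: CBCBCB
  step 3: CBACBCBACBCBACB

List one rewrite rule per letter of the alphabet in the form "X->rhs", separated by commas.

A->CB, B->A, C->CB

  step 0 ⇒ step 1: ACA ⇒ CB·CB·CB
    A ↦ CB
    C ↦ CB
    B ↦ A  (constrained at step 1)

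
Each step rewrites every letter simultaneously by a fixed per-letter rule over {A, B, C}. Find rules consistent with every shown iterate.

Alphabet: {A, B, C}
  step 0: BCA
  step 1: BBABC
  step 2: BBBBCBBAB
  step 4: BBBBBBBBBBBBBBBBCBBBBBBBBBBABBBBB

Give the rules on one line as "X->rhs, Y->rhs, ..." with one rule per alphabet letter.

A->C, B->BB, C->AB

  step 1 ⇒ step 2: BBABC ⇒ BB·BB·C·BB·AB
    A ↦ C
    B ↦ BB
    C ↦ AB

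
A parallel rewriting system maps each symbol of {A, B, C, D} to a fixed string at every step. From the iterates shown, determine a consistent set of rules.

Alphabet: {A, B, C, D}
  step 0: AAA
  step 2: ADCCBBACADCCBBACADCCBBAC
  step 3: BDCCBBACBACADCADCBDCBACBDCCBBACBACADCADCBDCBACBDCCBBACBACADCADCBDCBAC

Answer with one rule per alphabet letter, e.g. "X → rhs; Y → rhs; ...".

A->BDC, B->ADC, C->BAC, D->CB

  step 2 ⇒ step 3: ADCCBBACADCCBBACADCCBBAC ⇒ BDC·CB·BAC·BAC·ADC·ADC·BDC·BAC·BDC·CB·BAC·BAC·ADC·ADC·BDC·BAC·BDC·CB·BAC·BAC·ADC·ADC·BDC·BAC
    A ↦ BDC
    B ↦ ADC
    C ↦ BAC
    D ↦ CB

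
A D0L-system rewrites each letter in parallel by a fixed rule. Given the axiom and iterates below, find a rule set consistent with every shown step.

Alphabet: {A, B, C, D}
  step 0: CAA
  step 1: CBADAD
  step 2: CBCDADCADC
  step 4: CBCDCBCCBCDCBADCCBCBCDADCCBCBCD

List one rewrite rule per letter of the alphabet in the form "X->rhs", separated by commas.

  step 1 ⇒ step 2: CBADAD ⇒ CB·CD·AD·C·AD·C
    A ↦ AD
    B ↦ CD
    C ↦ CB
    D ↦ C

A->AD, B->CD, C->CB, D->C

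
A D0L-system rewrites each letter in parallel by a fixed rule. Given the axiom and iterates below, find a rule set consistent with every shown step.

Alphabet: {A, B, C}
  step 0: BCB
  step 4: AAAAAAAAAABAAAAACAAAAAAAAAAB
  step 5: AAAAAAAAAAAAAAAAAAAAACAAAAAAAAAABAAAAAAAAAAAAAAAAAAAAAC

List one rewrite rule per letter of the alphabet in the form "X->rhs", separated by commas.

A->AA, B->AC, C->B

  step 4 ⇒ step 5: AAAAAAAAAABAAAAACAAAAAAAAAAB ⇒ AA·AA·AA·AA·AA·AA·AA·AA·AA·AA·AC·AA·AA·AA·AA·AA·B·AA·AA·AA·AA·AA·AA·AA·AA·AA·AA·AC
    A ↦ AA
    B ↦ AC
    C ↦ B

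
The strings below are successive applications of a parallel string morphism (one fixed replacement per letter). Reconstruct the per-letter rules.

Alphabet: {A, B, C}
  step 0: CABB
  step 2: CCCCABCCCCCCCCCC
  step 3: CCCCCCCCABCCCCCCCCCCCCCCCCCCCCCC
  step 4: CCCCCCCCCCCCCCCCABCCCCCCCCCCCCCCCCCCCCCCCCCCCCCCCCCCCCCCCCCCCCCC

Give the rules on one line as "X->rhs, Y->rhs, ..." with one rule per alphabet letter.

  step 3 ⇒ step 4: CCCCCCCCABCCCCCCCCCCCCCCCCCCCCCC ⇒ CC·CC·CC·CC·CC·CC·CC·CC·AB·CC·CC·CC·CC·CC·CC·CC·CC·CC·CC·CC·CC·CC·CC·CC·CC·CC·CC·CC·CC·CC·CC·CC
    A ↦ AB
    B ↦ CC
    C ↦ CC

A->AB, B->CC, C->CC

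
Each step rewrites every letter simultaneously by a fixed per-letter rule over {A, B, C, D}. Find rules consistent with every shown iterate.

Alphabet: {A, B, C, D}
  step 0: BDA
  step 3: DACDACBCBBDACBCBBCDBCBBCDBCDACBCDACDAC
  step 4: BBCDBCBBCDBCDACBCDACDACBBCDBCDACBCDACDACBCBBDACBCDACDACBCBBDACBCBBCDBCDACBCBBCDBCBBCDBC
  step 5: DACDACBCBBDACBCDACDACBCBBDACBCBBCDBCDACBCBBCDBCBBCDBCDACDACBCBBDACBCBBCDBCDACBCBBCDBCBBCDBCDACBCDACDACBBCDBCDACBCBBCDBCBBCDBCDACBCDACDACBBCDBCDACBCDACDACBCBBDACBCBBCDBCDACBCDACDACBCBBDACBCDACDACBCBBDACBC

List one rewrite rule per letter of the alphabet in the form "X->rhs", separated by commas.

A->CD, B->DAC, C->BC, D->BB

  step 4 ⇒ step 5: BBCDBCBBCDBCDACBCDACDACBBCDBCDACBCDACDACBCBBDACBCDACDACBCBBDACBCBBCDBCDACBCBBCDBCBBCDBC ⇒ DAC·DAC·BC·BB·DAC·BC·DAC·DAC·BC·BB·DAC·BC·BB·CD·BC·DAC·BC·BB·CD·BC·BB·CD·BC·DAC·DAC·BC·BB·DAC·BC·BB·CD·BC·DAC·BC·BB·CD·BC·BB·CD·BC·DAC·BC·DAC·DAC·BB·CD·BC·DAC·BC·BB·CD·BC·BB·CD·BC·DAC·BC·DAC·DAC·BB·CD·BC·DAC·BC·DAC·DAC·BC·BB·DAC·BC·BB·CD·BC·DAC·BC·DAC·DAC·BC·BB·DAC·BC·DAC·DAC·BC·BB·DAC·BC
    A ↦ CD
    B ↦ DAC
    C ↦ BC
    D ↦ BB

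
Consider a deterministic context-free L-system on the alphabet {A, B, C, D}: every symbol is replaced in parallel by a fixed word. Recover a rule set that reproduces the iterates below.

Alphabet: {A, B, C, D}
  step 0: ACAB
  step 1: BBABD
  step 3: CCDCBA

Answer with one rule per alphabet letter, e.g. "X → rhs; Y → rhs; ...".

A->B, B->D, C->BA, D->C

  step 0 ⇒ step 1: ACAB ⇒ B·BA·B·D
    A ↦ B
    B ↦ D
    C ↦ BA
    D ↦ C  (constrained at step 1)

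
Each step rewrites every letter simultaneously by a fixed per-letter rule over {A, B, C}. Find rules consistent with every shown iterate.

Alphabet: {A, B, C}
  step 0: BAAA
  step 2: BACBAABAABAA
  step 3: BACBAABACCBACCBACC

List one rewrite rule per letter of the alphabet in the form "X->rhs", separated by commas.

A->C, B->BA, C->BAA

  step 2 ⇒ step 3: BACBAABAABAA ⇒ BA·C·BAA·BA·C·C·BA·C·C·BA·C·C
    A ↦ C
    B ↦ BA
    C ↦ BAA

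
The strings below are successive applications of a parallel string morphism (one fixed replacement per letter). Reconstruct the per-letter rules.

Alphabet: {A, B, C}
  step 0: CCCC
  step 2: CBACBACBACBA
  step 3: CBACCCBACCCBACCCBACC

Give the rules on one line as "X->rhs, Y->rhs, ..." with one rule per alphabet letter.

A->CC, B->A, C->CB

  step 2 ⇒ step 3: CBACBACBACBA ⇒ CB·A·CC·CB·A·CC·CB·A·CC·CB·A·CC
    A ↦ CC
    B ↦ A
    C ↦ CB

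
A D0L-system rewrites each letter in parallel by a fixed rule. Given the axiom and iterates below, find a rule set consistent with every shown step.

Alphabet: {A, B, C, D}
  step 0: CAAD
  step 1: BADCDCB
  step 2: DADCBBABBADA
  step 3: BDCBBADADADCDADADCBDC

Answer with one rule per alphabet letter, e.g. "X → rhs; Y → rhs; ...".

  step 2 ⇒ step 3: DADCBBABBADA ⇒ B·DC·B·BA·DA·DA·DC·DA·DA·DC·B·DC
    A ↦ DC
    B ↦ DA
    C ↦ BA
    D ↦ B

A->DC, B->DA, C->BA, D->B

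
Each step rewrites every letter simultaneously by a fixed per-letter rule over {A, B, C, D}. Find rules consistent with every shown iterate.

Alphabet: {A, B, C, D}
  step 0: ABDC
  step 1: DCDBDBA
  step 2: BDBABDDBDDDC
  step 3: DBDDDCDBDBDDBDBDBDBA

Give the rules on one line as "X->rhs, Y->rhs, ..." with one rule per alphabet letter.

  step 2 ⇒ step 3: BDBABDDBDDDC ⇒ D·BD·D·DC·D·BD·BD·D·BD·BD·BD·BA
    A ↦ DC
    B ↦ D
    C ↦ BA
    D ↦ BD

A->DC, B->D, C->BA, D->BD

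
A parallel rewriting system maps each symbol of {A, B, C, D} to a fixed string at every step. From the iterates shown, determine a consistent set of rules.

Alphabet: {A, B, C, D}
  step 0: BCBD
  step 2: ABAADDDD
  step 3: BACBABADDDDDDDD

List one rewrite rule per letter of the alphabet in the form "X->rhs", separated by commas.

A->BA, B->C, C->A, D->DD

  step 2 ⇒ step 3: ABAADDDD ⇒ BA·C·BA·BA·DD·DD·DD·DD
    A ↦ BA
    B ↦ C
    D ↦ DD
    C ↦ A  (constrained at step 0)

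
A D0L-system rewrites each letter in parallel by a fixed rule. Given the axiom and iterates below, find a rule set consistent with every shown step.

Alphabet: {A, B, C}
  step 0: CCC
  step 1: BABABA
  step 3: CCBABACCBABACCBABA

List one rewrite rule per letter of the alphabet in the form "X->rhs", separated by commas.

  step 0 ⇒ step 1: CCC ⇒ BA·BA·BA
    C ↦ BA
    A ↦ CC  (constrained at step 1)
    B ↦ A  (constrained at step 1)

A->CC, B->A, C->BA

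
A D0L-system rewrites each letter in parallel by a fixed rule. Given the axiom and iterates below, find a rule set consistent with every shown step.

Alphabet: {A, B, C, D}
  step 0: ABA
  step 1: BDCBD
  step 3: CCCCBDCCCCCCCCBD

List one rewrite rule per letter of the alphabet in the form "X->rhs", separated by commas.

  step 0 ⇒ step 1: ABA ⇒ BD·C·BD
    A ↦ BD
    B ↦ C
    C ↦ CC  (constrained at step 1)
    D ↦ CA  (constrained at step 1)

A->BD, B->C, C->CC, D->CA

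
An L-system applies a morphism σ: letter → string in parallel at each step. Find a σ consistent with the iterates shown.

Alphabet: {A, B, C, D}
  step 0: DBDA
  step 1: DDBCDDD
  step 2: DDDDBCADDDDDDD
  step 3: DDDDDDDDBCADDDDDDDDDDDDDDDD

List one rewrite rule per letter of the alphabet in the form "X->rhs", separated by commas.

  step 2 ⇒ step 3: DDDDBCADDDDDDD ⇒ DD·DD·DD·DD·BC·AD·D·DD·DD·DD·DD·DD·DD·DD
    A ↦ D
    B ↦ BC
    C ↦ AD
    D ↦ DD

A->D, B->BC, C->AD, D->DD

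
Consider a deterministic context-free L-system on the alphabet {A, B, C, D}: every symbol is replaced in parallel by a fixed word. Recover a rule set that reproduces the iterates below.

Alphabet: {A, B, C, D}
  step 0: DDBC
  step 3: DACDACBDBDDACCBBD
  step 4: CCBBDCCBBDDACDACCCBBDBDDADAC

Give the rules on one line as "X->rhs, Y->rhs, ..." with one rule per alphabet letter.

  step 3 ⇒ step 4: DACDACBDBDDACCBBD ⇒ C·CB·BD·C·CB·BD·DA·C·DA·C·C·CB·BD·BD·DA·DA·C
    A ↦ CB
    B ↦ DA
    C ↦ BD
    D ↦ C

A->CB, B->DA, C->BD, D->C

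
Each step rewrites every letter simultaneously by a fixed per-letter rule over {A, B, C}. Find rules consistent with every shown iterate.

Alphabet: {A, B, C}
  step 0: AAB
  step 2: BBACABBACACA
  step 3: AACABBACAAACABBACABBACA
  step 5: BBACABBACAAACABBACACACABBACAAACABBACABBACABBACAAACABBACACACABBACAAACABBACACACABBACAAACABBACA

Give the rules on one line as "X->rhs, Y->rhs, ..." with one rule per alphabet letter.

A->CA, B->A, C->BBA

  step 2 ⇒ step 3: BBACABBACACA ⇒ A·A·CA·BBA·CA·A·A·CA·BBA·CA·BBA·CA
    A ↦ CA
    B ↦ A
    C ↦ BBA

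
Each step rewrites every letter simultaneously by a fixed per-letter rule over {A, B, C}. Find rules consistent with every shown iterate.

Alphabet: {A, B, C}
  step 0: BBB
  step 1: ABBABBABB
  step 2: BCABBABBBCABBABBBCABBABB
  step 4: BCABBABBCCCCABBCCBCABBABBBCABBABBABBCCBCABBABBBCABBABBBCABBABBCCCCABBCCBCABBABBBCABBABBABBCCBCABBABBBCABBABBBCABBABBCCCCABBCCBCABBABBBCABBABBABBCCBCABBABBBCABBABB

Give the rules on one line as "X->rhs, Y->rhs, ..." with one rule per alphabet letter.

A->BC, B->ABB, C->CC

  step 1 ⇒ step 2: ABBABBABB ⇒ BC·ABB·ABB·BC·ABB·ABB·BC·ABB·ABB
    A ↦ BC
    B ↦ ABB
    C ↦ CC  (constrained at step 2)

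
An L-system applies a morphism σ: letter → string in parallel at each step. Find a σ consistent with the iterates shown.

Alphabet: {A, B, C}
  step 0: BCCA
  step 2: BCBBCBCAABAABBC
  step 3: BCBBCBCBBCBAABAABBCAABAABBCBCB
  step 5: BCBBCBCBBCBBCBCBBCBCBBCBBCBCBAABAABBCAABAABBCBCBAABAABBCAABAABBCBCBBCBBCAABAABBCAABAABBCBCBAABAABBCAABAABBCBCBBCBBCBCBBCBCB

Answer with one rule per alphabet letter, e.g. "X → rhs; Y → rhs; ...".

A->AAB, B->BC, C->B

  step 2 ⇒ step 3: BCBBCBCAABAABBC ⇒ BC·B·BC·BC·B·BC·B·AAB·AAB·BC·AAB·AAB·BC·BC·B
    A ↦ AAB
    B ↦ BC
    C ↦ B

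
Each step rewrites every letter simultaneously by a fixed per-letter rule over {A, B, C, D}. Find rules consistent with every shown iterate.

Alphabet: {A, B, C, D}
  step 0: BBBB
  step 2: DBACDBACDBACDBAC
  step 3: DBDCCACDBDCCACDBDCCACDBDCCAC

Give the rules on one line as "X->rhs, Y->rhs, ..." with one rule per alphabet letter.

A->C, B->DC, C->AC, D->DB

  step 2 ⇒ step 3: DBACDBACDBACDBAC ⇒ DB·DC·C·AC·DB·DC·C·AC·DB·DC·C·AC·DB·DC·C·AC
    A ↦ C
    B ↦ DC
    C ↦ AC
    D ↦ DB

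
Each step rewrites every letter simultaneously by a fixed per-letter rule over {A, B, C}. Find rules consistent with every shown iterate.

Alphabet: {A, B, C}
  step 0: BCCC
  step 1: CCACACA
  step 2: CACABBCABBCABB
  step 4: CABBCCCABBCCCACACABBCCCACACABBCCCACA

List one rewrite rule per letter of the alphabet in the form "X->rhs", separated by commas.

A->BB, B->C, C->CA

  step 1 ⇒ step 2: CCACACA ⇒ CA·CA·BB·CA·BB·CA·BB
    A ↦ BB
    C ↦ CA
  step 0 ⇒ step 1: BCCC ⇒ C·CA·CA·CA
    B ↦ C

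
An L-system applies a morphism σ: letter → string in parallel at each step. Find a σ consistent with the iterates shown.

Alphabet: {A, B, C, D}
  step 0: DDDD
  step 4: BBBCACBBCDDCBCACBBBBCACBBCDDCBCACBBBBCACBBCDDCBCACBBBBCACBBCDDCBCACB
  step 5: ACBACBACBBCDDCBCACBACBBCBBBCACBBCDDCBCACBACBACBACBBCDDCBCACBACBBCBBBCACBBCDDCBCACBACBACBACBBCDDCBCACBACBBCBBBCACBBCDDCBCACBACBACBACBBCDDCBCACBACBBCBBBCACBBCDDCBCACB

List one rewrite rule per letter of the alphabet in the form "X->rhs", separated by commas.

  step 4 ⇒ step 5: BBBCACBBCDDCBCACBBBBCACBBCDDCBCACBBBBCACBBCDDCBCACBBBBCACBBCDDCBCACB ⇒ ACB·ACB·ACB·BC·DDC·BC·ACB·ACB·BC·B·B·BC·ACB·BC·DDC·BC·ACB·ACB·ACB·ACB·BC·DDC·BC·ACB·ACB·BC·B·B·BC·ACB·BC·DDC·BC·ACB·ACB·ACB·ACB·BC·DDC·BC·ACB·ACB·BC·B·B·BC·ACB·BC·DDC·BC·ACB·ACB·ACB·ACB·BC·DDC·BC·ACB·ACB·BC·B·B·BC·ACB·BC·DDC·BC·ACB
    A ↦ DDC
    B ↦ ACB
    C ↦ BC
    D ↦ B

A->DDC, B->ACB, C->BC, D->B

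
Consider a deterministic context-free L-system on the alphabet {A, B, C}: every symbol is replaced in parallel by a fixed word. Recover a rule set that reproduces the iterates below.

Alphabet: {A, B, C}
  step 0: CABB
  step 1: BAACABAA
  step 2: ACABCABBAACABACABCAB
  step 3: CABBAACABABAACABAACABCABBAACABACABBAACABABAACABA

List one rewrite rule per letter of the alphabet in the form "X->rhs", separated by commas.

  step 2 ⇒ step 3: ACABCABBAACABACABCAB ⇒ CAB·BAA·CAB·A·BAA·CAB·A·A·CAB·CAB·BAA·CAB·A·CAB·BAA·CAB·A·BAA·CAB·A
    A ↦ CAB
    B ↦ A
    C ↦ BAA

A->CAB, B->A, C->BAA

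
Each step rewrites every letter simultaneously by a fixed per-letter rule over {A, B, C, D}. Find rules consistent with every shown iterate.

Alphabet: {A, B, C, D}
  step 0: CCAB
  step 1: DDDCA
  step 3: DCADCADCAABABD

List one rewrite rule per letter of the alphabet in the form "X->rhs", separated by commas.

A->DC, B->A, C->D, D->AB

  step 0 ⇒ step 1: CCAB ⇒ D·D·DC·A
    A ↦ DC
    B ↦ A
    C ↦ D
    D ↦ AB  (constrained at step 1)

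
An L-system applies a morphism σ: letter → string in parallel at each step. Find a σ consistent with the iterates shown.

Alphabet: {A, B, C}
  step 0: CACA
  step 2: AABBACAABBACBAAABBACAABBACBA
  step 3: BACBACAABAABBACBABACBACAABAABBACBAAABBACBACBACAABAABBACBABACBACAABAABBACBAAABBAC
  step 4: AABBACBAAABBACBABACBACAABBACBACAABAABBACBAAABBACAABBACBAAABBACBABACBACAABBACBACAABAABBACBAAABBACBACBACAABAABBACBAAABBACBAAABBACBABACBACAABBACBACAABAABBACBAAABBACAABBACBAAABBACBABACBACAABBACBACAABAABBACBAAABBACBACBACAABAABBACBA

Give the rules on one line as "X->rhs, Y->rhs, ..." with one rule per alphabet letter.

A->BAC, B->AAB, C->BA

  step 3 ⇒ step 4: BACBACAABAABBACBABACBACAABAABBACBAAABBACBACBACAABAABBACBABACBACAABAABBACBAAABBAC ⇒ AAB·BAC·BA·AAB·BAC·BA·BAC·BAC·AAB·BAC·BAC·AAB·AAB·BAC·BA·AAB·BAC·AAB·BAC·BA·AAB·BAC·BA·BAC·BAC·AAB·BAC·BAC·AAB·AAB·BAC·BA·AAB·BAC·BAC·BAC·AAB·AAB·BAC·BA·AAB·BAC·BA·AAB·BAC·BA·BAC·BAC·AAB·BAC·BAC·AAB·AAB·BAC·BA·AAB·BAC·AAB·BAC·BA·AAB·BAC·BA·BAC·BAC·AAB·BAC·BAC·AAB·AAB·BAC·BA·AAB·BAC·BAC·BAC·AAB·AAB·BAC·BA
    A ↦ BAC
    B ↦ AAB
    C ↦ BA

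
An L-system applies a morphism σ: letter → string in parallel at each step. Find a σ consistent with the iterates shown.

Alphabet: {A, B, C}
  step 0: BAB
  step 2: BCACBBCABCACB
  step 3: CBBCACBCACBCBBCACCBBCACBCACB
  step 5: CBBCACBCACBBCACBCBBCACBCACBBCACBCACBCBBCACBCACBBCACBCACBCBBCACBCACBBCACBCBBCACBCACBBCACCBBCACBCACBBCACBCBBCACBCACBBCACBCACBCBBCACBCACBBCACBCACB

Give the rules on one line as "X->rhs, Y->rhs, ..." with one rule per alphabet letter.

A->C, B->CB, C->BCA

  step 2 ⇒ step 3: BCACBBCABCACB ⇒ CB·BCA·C·BCA·CB·CB·BCA·C·CB·BCA·C·BCA·CB
    A ↦ C
    B ↦ CB
    C ↦ BCA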